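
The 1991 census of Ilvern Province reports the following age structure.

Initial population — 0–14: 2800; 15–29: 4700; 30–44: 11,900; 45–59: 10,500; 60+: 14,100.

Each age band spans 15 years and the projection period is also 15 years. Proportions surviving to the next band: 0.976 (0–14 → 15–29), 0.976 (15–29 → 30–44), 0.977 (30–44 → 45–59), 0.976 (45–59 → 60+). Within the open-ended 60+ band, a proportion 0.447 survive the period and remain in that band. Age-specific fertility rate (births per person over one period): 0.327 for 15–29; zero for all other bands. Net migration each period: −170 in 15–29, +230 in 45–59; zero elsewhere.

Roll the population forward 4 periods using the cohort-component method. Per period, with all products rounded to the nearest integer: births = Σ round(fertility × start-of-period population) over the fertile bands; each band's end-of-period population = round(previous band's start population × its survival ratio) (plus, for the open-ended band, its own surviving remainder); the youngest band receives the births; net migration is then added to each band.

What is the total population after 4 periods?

11051

Period 1.
Births: 4700 * 0.327 = 1537
15–29: 2800 * 0.976 = 2733
30–44: 4700 * 0.976 = 4587
45–59: 11900 * 0.977 = 11626
60+: 10500 * 0.976 + 14100 * 0.447 = 10248 + 6303 = 16551
Net migration: 15–29 − 170 → 2563; 45–59 + 230 → 11856
→ [1537, 2563, 4587, 11856, 16551]
Period 2.
Births: 2563 * 0.327 = 838
15–29: 1537 * 0.976 = 1500
30–44: 2563 * 0.976 = 2501
45–59: 4587 * 0.977 = 4481
60+: 11856 * 0.976 + 16551 * 0.447 = 11571 + 7398 = 18969
Net migration: 15–29 − 170 → 1330; 45–59 + 230 → 4711
→ [838, 1330, 2501, 4711, 18969]
Period 3.
Births: 1330 * 0.327 = 435
15–29: 838 * 0.976 = 818
30–44: 1330 * 0.976 = 1298
45–59: 2501 * 0.977 = 2443
60+: 4711 * 0.976 + 18969 * 0.447 = 4598 + 8479 = 13077
Net migration: 15–29 − 170 → 648; 45–59 + 230 → 2673
→ [435, 648, 1298, 2673, 13077]
Period 4.
Births: 648 * 0.327 = 212
15–29: 435 * 0.976 = 425
30–44: 648 * 0.976 = 632
45–59: 1298 * 0.977 = 1268
60+: 2673 * 0.976 + 13077 * 0.447 = 2609 + 5845 = 8454
Net migration: 15–29 − 170 → 255; 45–59 + 230 → 1498
→ [212, 255, 632, 1498, 8454]
Total after period 4: 212 + 255 + 632 + 1498 + 8454 = 11051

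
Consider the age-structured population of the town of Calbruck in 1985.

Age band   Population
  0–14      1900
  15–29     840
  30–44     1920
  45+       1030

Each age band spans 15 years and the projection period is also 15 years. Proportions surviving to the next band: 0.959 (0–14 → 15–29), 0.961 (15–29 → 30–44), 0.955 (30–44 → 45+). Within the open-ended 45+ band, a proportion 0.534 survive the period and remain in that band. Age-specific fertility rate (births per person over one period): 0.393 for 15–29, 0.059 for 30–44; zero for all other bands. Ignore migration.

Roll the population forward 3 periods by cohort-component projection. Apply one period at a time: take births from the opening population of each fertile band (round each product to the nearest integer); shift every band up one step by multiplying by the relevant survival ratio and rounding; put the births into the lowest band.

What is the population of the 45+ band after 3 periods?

2763

After projecting period 1:
Births: 840 × 0.393 = 330 ; 1920 × 0.059 = 113 — total 443
15–29: 1900 × 0.959 = 1822
30–44: 840 × 0.961 = 807
45+: 1920 × 0.955 + 1030 × 0.534 = 1834 + 550 = 2384
End of period: [443, 1822, 807, 2384]
After projecting period 2:
Births: 1822 × 0.393 = 716 ; 807 × 0.059 = 48 — total 764
15–29: 443 × 0.959 = 425
30–44: 1822 × 0.961 = 1751
45+: 807 × 0.955 + 2384 × 0.534 = 771 + 1273 = 2044
End of period: [764, 425, 1751, 2044]
After projecting period 3:
Births: 425 × 0.393 = 167 ; 1751 × 0.059 = 103 — total 270
15–29: 764 × 0.959 = 733
30–44: 425 × 0.961 = 408
45+: 1751 × 0.955 + 2044 × 0.534 = 1672 + 1091 = 2763
End of period: [270, 733, 408, 2763]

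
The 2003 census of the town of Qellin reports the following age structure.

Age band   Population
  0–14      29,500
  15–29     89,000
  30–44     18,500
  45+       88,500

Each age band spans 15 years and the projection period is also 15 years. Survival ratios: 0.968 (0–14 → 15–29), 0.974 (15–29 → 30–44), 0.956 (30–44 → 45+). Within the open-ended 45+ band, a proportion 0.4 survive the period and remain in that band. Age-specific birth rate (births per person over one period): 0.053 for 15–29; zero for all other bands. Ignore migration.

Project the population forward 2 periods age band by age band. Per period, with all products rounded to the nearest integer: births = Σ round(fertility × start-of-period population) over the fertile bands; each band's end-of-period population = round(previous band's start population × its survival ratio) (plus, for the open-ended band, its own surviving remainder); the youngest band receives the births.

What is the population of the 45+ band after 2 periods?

Call the groups 1 to 4, youngest first.
Period 1:
Births: 89000 × 0.053 = 4717
Group 2: 29500 × 0.968 = 28556
Group 3: 89000 × 0.974 = 86686
Group 4: 18500 × 0.956 + 88500 × 0.4 = 17686 + 35400 = 53086
Population now: 0–14=4717, 15–29=28556, 30–44=86686, 45+=53086
Period 2:
Births: 28556 × 0.053 = 1513
Group 2: 4717 × 0.968 = 4566
Group 3: 28556 × 0.974 = 27814
Group 4: 86686 × 0.956 + 53086 × 0.4 = 82872 + 21234 = 104106
Population now: 0–14=1513, 15–29=4566, 30–44=27814, 45+=104106

104106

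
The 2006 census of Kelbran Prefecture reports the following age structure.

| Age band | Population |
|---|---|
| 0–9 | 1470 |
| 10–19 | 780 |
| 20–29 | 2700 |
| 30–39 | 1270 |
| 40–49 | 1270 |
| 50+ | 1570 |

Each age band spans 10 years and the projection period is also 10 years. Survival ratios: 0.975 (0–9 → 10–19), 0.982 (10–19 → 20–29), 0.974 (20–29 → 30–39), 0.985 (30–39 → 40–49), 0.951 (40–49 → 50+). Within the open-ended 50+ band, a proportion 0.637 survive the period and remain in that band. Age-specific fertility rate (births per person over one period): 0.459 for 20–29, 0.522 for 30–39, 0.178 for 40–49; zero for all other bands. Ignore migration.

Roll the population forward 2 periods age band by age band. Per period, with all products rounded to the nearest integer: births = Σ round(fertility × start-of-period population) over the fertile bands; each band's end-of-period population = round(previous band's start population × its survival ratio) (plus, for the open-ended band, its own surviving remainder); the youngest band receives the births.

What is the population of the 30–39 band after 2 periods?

746

Let group 1 be 0–9 through group 6 = 50+.
Period 1:
Births: 2700 × 0.459 = 1239  |  1270 × 0.522 = 663  |  1270 × 0.178 = 226 → 2128
Group 2: 1470 × 0.975 = 1433
Group 3: 780 × 0.982 = 766
Group 4: 2700 × 0.974 = 2630
Group 5: 1270 × 0.985 = 1251
Group 6: 1270 × 0.951 + 1570 × 0.637 = 1208 + 1000 = 2208
End of period: [2128, 1433, 766, 2630, 1251, 2208]
Period 2:
Births: 766 × 0.459 = 352  |  2630 × 0.522 = 1373  |  1251 × 0.178 = 223 → 1948
Group 2: 2128 × 0.975 = 2075
Group 3: 1433 × 0.982 = 1407
Group 4: 766 × 0.974 = 746
Group 5: 2630 × 0.985 = 2591
Group 6: 1251 × 0.951 + 2208 × 0.637 = 1190 + 1406 = 2596
End of period: [1948, 2075, 1407, 746, 2591, 2596]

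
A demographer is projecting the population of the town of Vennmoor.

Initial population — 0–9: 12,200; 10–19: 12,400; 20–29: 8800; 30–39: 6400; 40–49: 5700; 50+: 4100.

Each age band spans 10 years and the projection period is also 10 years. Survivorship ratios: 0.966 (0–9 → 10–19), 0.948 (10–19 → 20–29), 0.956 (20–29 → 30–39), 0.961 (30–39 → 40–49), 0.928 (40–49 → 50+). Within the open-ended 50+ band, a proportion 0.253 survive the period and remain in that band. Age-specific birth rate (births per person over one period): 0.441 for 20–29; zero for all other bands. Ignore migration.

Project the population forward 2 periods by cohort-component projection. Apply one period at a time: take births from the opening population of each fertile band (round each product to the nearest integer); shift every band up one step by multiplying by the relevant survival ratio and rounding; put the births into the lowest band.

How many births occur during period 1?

3881

Numbering the groups 1..6 from youngest to oldest:
Period 1.
Births: 8800 × 0.441 = 3881
Group 2: 12200 × 0.966 = 11785
Group 3: 12400 × 0.948 = 11755
Group 4: 8800 × 0.956 = 8413
Group 5: 6400 × 0.961 = 6150
Group 6: 5700 × 0.928 + 4100 × 0.253 = 5290 + 1037 = 6327
End of period: [3881, 11785, 11755, 8413, 6150, 6327]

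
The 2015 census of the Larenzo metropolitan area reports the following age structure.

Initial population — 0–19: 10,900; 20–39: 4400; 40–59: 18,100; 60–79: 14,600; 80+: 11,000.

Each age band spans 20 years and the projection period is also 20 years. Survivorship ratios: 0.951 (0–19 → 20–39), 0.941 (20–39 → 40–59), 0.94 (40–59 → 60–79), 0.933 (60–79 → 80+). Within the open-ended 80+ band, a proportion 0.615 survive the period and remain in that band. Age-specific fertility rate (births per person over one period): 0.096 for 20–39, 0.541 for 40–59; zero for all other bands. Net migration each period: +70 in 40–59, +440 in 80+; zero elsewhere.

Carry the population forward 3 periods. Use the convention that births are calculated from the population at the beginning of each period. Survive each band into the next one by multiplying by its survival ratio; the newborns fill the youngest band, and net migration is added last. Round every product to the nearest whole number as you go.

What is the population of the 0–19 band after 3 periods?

(Groups numbered youngest = 1 to oldest = 5.)
Period 1:
Births: 4400 × 0.096 = 422, 18100 × 0.541 = 9792 — total 10214
Group 2: 10900 × 0.951 = 10366
Group 3: 4400 × 0.941 = 4140
Group 4: 18100 × 0.94 = 17014
Group 5: 14600 × 0.933 + 11000 × 0.615 = 13622 + 6765 = 20387
Net migration: Group 3 + 70 → 4210; Group 5 + 440 → 20827
End of period: [10214, 10366, 4210, 17014, 20827]
Period 2:
Births: 10366 × 0.096 = 995, 4210 × 0.541 = 2278 — total 3273
Group 2: 10214 × 0.951 = 9714
Group 3: 10366 × 0.941 = 9754
Group 4: 4210 × 0.94 = 3957
Group 5: 17014 × 0.933 + 20827 × 0.615 = 15874 + 12809 = 28683
Net migration: Group 3 + 70 → 9824; Group 5 + 440 → 29123
End of period: [3273, 9714, 9824, 3957, 29123]
Period 3:
Births: 9714 × 0.096 = 933, 9824 × 0.541 = 5315 — total 6248
Group 2: 3273 × 0.951 = 3113
Group 3: 9714 × 0.941 = 9141
Group 4: 9824 × 0.94 = 9235
Group 5: 3957 × 0.933 + 29123 × 0.615 = 3692 + 17911 = 21603
Net migration: Group 3 + 70 → 9211; Group 5 + 440 → 22043
End of period: [6248, 3113, 9211, 9235, 22043]

6248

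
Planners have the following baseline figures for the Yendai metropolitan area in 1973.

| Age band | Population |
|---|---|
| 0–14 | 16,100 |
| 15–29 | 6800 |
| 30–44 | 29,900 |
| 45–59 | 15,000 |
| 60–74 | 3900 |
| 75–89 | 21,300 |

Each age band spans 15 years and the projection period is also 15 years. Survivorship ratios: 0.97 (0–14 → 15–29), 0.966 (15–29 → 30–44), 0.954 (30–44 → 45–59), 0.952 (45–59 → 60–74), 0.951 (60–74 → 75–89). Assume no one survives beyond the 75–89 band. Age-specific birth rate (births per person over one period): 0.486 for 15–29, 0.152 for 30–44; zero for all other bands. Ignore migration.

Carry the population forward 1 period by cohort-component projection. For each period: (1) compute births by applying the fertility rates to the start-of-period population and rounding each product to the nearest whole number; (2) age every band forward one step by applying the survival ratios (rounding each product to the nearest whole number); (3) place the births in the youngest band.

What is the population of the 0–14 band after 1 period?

Period 1.
Births: 6800 * 0.486 = 3305 ; 29900 * 0.152 = 4545 ⇒ total 7850
15–29: 16100 * 0.97 = 15617
30–44: 6800 * 0.966 = 6569
45–59: 29900 * 0.954 = 28525
60–74: 15000 * 0.952 = 14280
75–89: 3900 * 0.951 = 3709
End of period: [7850, 15617, 6569, 28525, 14280, 3709]

7850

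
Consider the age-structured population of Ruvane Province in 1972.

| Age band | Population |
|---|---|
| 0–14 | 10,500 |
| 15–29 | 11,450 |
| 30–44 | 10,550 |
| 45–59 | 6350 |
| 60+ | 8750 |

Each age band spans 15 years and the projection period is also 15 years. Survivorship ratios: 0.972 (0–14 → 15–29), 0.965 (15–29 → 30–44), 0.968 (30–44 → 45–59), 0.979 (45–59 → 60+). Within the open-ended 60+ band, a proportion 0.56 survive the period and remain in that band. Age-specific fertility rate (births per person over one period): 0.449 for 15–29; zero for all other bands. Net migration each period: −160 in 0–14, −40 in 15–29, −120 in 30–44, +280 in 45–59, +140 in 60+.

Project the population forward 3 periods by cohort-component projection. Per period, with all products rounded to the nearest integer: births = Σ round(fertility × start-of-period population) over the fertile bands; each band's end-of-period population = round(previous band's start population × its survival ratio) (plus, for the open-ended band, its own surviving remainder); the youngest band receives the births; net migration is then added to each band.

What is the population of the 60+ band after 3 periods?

(Bands numbered youngest = 1 to oldest = 5.)
Period 1.
Births: 11450 × 0.449 = 5141
Band 2: 10500 × 0.972 = 10206
Band 3: 11450 × 0.965 = 11049
Band 4: 10550 × 0.968 = 10212
Band 5: 6350 × 0.979 + 8750 × 0.56 = 6217 + 4900 = 11117
Net migration: Band 1 − 160 → 4981; Band 2 − 40 → 10166; Band 3 − 120 → 10929; Band 4 + 280 → 10492; Band 5 + 140 → 11257
Giving 4981 / 10166 / 10929 / 10492 / 11257.
Period 2.
Births: 10166 × 0.449 = 4565
Band 2: 4981 × 0.972 = 4842
Band 3: 10166 × 0.965 = 9810
Band 4: 10929 × 0.968 = 10579
Band 5: 10492 × 0.979 + 11257 × 0.56 = 10272 + 6304 = 16576
Net migration: Band 1 − 160 → 4405; Band 2 − 40 → 4802; Band 3 − 120 → 9690; Band 4 + 280 → 10859; Band 5 + 140 → 16716
Giving 4405 / 4802 / 9690 / 10859 / 16716.
Period 3.
Births: 4802 × 0.449 = 2156
Band 2: 4405 × 0.972 = 4282
Band 3: 4802 × 0.965 = 4634
Band 4: 9690 × 0.968 = 9380
Band 5: 10859 × 0.979 + 16716 × 0.56 = 10631 + 9361 = 19992
Net migration: Band 1 − 160 → 1996; Band 2 − 40 → 4242; Band 3 − 120 → 4514; Band 4 + 280 → 9660; Band 5 + 140 → 20132
Giving 1996 / 4242 / 4514 / 9660 / 20132.

20132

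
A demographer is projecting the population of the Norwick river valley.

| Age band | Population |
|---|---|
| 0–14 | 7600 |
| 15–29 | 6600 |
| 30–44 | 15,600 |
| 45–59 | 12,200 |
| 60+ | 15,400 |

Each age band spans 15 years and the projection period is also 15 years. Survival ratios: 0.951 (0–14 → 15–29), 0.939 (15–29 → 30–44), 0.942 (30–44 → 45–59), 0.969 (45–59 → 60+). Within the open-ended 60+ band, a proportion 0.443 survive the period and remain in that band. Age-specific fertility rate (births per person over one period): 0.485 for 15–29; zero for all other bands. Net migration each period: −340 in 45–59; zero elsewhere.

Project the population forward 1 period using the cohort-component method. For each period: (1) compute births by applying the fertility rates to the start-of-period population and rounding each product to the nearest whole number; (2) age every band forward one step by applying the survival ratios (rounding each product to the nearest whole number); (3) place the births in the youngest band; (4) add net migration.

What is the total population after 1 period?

49625

After projecting period 1:
Births: 6600 × 0.485 = 3201
15–29: 7600 × 0.951 = 7228
30–44: 6600 × 0.939 = 6197
45–59: 15600 × 0.942 = 14695
60+: 12200 × 0.969 + 15400 × 0.443 = 11822 + 6822 = 18644
Net migration: 45–59 − 340 → 14355
End of period: [3201, 7228, 6197, 14355, 18644]
Total after period 1: 3201 + 7228 + 6197 + 14355 + 18644 = 49625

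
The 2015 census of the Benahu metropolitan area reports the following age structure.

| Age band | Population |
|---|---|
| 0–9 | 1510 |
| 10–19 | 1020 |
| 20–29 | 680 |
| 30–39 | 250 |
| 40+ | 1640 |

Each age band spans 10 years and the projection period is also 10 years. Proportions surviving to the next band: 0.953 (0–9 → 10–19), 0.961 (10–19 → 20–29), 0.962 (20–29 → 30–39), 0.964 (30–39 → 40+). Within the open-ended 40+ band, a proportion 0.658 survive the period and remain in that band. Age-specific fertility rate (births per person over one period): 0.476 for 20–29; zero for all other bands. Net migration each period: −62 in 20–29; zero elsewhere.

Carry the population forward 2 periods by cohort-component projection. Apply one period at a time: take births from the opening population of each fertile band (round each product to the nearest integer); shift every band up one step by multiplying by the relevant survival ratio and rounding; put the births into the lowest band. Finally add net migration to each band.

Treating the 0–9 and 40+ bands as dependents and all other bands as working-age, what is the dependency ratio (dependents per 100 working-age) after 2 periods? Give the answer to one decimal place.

77.0

— Period 1 —
Births: 680 × 0.476 = 324
10–19: 1510 × 0.953 = 1439
20–29: 1020 × 0.961 = 980
30–39: 680 × 0.962 = 654
40+: 250 × 0.964 + 1640 × 0.658 = 241 + 1079 = 1320
Net migration: 20–29 − 62 → 918
→ [324, 1439, 918, 654, 1320]
— Period 2 —
Births: 918 × 0.476 = 437
10–19: 324 × 0.953 = 309
20–29: 1439 × 0.961 = 1383
30–39: 918 × 0.962 = 883
40+: 654 × 0.964 + 1320 × 0.658 = 630 + 869 = 1499
Net migration: 20–29 − 62 → 1321
→ [437, 309, 1321, 883, 1499]
Dependents (band 0–9 + band 40+) = 437 + 1499 = 1936; working-age = 2513; ratio = 1936/2513 × 100 = 77.0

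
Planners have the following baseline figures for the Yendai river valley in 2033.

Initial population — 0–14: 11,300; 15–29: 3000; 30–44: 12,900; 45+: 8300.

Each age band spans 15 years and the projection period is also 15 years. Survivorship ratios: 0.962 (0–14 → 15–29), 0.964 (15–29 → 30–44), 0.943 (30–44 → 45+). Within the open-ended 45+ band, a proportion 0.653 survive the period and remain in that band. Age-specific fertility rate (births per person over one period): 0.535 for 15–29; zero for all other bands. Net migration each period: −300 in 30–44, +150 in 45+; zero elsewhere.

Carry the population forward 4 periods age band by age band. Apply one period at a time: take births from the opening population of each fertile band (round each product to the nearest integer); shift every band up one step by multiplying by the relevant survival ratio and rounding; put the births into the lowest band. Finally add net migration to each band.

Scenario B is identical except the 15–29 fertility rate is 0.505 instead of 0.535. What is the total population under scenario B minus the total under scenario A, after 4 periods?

-794

Call the bands 1 to 4, youngest first.
[period 1]
Births: 3000 × 0.535 = 1605
Band 2: 11300 × 0.962 = 10871
Band 3: 3000 × 0.964 = 2892
Band 4: 12900 × 0.943 + 8300 × 0.653 = 12165 + 5420 = 17585
Net migration: Band 3 − 300 → 2592; Band 4 + 150 → 17735
End of period: [1605, 10871, 2592, 17735]
[period 2]
Births: 10871 × 0.535 = 5816
Band 2: 1605 × 0.962 = 1544
Band 3: 10871 × 0.964 = 10480
Band 4: 2592 × 0.943 + 17735 × 0.653 = 2444 + 11581 = 14025
Net migration: Band 3 − 300 → 10180; Band 4 + 150 → 14175
End of period: [5816, 1544, 10180, 14175]
[period 3]
Births: 1544 × 0.535 = 826
Band 2: 5816 × 0.962 = 5595
Band 3: 1544 × 0.964 = 1488
Band 4: 10180 × 0.943 + 14175 × 0.653 = 9600 + 9256 = 18856
Net migration: Band 3 − 300 → 1188; Band 4 + 150 → 19006
End of period: [826, 5595, 1188, 19006]
[period 4]
Births: 5595 × 0.535 = 2993
Band 2: 826 × 0.962 = 795
Band 3: 5595 × 0.964 = 5394
Band 4: 1188 × 0.943 + 19006 × 0.653 = 1120 + 12411 = 13531
Net migration: Band 3 − 300 → 5094; Band 4 + 150 → 13681
End of period: [2993, 795, 5094, 13681]
Scenario A total after 4 periods: 22563
Scenario B projection —
[period 1]
Births: 3000 × 0.505 = 1515
Band 2: 11300 × 0.962 = 10871
Band 3: 3000 × 0.964 = 2892
Band 4: 12900 × 0.943 + 8300 × 0.653 = 12165 + 5420 = 17585
Net migration: Band 3 − 300 → 2592; Band 4 + 150 → 17735
End of period: [1515, 10871, 2592, 17735]
[period 2]
Births: 10871 × 0.505 = 5490
Band 2: 1515 × 0.962 = 1457
Band 3: 10871 × 0.964 = 10480
Band 4: 2592 × 0.943 + 17735 × 0.653 = 2444 + 11581 = 14025
Net migration: Band 3 − 300 → 10180; Band 4 + 150 → 14175
End of period: [5490, 1457, 10180, 14175]
[period 3]
Births: 1457 × 0.505 = 736
Band 2: 5490 × 0.962 = 5281
Band 3: 1457 × 0.964 = 1405
Band 4: 10180 × 0.943 + 14175 × 0.653 = 9600 + 9256 = 18856
Net migration: Band 3 − 300 → 1105; Band 4 + 150 → 19006
End of period: [736, 5281, 1105, 19006]
[period 4]
Births: 5281 × 0.505 = 2667
Band 2: 736 × 0.962 = 708
Band 3: 5281 × 0.964 = 5091
Band 4: 1105 × 0.943 + 19006 × 0.653 = 1042 + 12411 = 13453
Net migration: Band 3 − 300 → 4791; Band 4 + 150 → 13603
End of period: [2667, 708, 4791, 13603]
Scenario B total after 4 periods: 21769
Difference B − A = 21769 − 22563 = -794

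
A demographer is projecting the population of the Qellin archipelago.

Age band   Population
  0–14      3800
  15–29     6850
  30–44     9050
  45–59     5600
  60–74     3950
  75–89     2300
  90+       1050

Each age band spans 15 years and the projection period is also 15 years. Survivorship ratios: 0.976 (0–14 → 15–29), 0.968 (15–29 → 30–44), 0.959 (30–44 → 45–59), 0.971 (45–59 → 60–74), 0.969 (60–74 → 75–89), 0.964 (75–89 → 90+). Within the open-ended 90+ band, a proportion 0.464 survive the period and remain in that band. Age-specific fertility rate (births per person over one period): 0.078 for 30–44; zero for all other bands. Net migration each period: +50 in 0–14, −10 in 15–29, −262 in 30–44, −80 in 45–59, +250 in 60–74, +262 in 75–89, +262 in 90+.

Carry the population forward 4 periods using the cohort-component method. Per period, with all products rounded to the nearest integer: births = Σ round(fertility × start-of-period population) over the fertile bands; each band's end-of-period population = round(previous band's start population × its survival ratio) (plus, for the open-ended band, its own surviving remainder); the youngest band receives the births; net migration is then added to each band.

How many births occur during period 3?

Period 1:
Births: 9050 × 0.078 = 706
15–29: 3800 × 0.976 = 3709
30–44: 6850 × 0.968 = 6631
45–59: 9050 × 0.959 = 8679
60–74: 5600 × 0.971 = 5438
75–89: 3950 × 0.969 = 3828
90+: 2300 × 0.964 + 1050 × 0.464 = 2217 + 487 = 2704
Net migration: 0–14 + 50 → 756; 15–29 − 10 → 3699; 30–44 − 262 → 6369; 45–59 − 80 → 8599; 60–74 + 250 → 5688; 75–89 + 262 → 4090; 90+ + 262 → 2966
Population now: 0–14=756, 15–29=3699, 30–44=6369, 45–59=8599, 60–74=5688, 75–89=4090, 90+=2966
Period 2:
Births: 6369 × 0.078 = 497
15–29: 756 × 0.976 = 738
30–44: 3699 × 0.968 = 3581
45–59: 6369 × 0.959 = 6108
60–74: 8599 × 0.971 = 8350
75–89: 5688 × 0.969 = 5512
90+: 4090 × 0.964 + 2966 × 0.464 = 3943 + 1376 = 5319
Net migration: 0–14 + 50 → 547; 15–29 − 10 → 728; 30–44 − 262 → 3319; 45–59 − 80 → 6028; 60–74 + 250 → 8600; 75–89 + 262 → 5774; 90+ + 262 → 5581
Population now: 0–14=547, 15–29=728, 30–44=3319, 45–59=6028, 60–74=8600, 75–89=5774, 90+=5581
Period 3:
Births: 3319 × 0.078 = 259
15–29: 547 × 0.976 = 534
30–44: 728 × 0.968 = 705
45–59: 3319 × 0.959 = 3183
60–74: 6028 × 0.971 = 5853
75–89: 8600 × 0.969 = 8333
90+: 5774 × 0.964 + 5581 × 0.464 = 5566 + 2590 = 8156
Net migration: 0–14 + 50 → 309; 15–29 − 10 → 524; 30–44 − 262 → 443; 45–59 − 80 → 3103; 60–74 + 250 → 6103; 75–89 + 262 → 8595; 90+ + 262 → 8418
Population now: 0–14=309, 15–29=524, 30–44=443, 45–59=3103, 60–74=6103, 75–89=8595, 90+=8418

259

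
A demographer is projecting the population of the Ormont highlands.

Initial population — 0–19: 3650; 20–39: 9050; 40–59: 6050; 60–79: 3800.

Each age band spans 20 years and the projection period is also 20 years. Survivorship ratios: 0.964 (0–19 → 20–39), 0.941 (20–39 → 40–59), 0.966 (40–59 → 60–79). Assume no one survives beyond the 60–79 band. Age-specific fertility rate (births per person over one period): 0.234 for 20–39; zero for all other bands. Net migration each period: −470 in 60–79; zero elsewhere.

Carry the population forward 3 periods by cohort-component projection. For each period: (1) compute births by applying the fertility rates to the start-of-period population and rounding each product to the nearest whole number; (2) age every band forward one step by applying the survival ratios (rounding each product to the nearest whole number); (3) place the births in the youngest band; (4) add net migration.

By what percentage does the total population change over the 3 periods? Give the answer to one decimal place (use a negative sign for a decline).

Call the groups 1 to 4, youngest first.
[period 1]
Births: 9050 * 0.234 = 2118
Group 2: 3650 * 0.964 = 3519
Group 3: 9050 * 0.941 = 8516
Group 4: 6050 * 0.966 = 5844
Net migration: Group 4 − 470 → 5374
→ [2118, 3519, 8516, 5374]
[period 2]
Births: 3519 * 0.234 = 823
Group 2: 2118 * 0.964 = 2042
Group 3: 3519 * 0.941 = 3311
Group 4: 8516 * 0.966 = 8226
Net migration: Group 4 − 470 → 7756
→ [823, 2042, 3311, 7756]
[period 3]
Births: 2042 * 0.234 = 478
Group 2: 823 * 0.964 = 793
Group 3: 2042 * 0.941 = 1922
Group 4: 3311 * 0.966 = 3198
Net migration: Group 4 − 470 → 2728
→ [478, 793, 1922, 2728]
Total: 22550 → 5921; change = -16629; percentage change = -73.7%

-73.7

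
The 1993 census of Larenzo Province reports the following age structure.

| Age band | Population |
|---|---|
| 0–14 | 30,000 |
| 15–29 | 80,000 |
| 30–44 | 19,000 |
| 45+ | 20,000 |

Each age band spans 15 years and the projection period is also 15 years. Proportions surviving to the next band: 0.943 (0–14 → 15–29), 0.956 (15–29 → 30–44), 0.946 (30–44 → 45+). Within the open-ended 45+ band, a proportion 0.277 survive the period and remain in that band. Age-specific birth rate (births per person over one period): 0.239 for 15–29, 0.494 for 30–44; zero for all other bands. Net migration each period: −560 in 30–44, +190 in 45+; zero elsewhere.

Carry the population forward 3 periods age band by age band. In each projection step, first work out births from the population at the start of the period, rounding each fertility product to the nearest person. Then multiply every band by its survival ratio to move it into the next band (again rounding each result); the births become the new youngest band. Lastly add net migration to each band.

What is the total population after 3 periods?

(Bands numbered youngest = 1 to oldest = 4.)
Period 1:
Births: 80000 * 0.239 = 19120  |  19000 * 0.494 = 9386 ⇒ total 28506
Band 2: 30000 * 0.943 = 28290
Band 3: 80000 * 0.956 = 76480
Band 4: 19000 * 0.946 + 20000 * 0.277 = 17974 + 5540 = 23514
Net migration: Band 3 − 560 → 75920; Band 4 + 190 → 23704
→ [28506, 28290, 75920, 23704]
Period 2:
Births: 28290 * 0.239 = 6761  |  75920 * 0.494 = 37504 ⇒ total 44265
Band 2: 28506 * 0.943 = 26881
Band 3: 28290 * 0.956 = 27045
Band 4: 75920 * 0.946 + 23704 * 0.277 = 71820 + 6566 = 78386
Net migration: Band 3 − 560 → 26485; Band 4 + 190 → 78576
→ [44265, 26881, 26485, 78576]
Period 3:
Births: 26881 * 0.239 = 6425  |  26485 * 0.494 = 13084 ⇒ total 19509
Band 2: 44265 * 0.943 = 41742
Band 3: 26881 * 0.956 = 25698
Band 4: 26485 * 0.946 + 78576 * 0.277 = 25055 + 21766 = 46821
Net migration: Band 3 − 560 → 25138; Band 4 + 190 → 47011
→ [19509, 41742, 25138, 47011]
Total after period 3: 19509 + 41742 + 25138 + 47011 = 133400

133400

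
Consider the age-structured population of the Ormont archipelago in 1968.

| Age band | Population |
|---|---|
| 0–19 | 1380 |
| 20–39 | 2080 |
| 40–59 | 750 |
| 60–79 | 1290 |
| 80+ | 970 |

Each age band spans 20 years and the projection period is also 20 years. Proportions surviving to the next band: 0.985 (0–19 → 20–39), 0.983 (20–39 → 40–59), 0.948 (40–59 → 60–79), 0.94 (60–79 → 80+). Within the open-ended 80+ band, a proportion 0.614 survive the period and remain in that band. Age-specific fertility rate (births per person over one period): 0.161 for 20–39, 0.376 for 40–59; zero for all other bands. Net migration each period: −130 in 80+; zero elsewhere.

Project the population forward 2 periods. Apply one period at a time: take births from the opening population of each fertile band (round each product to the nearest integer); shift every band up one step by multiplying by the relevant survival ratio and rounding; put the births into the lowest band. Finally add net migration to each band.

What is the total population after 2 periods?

(Groups numbered youngest = 1 to oldest = 5.)
After projecting period 1:
Births: 2080 * 0.161 = 335 ; 750 * 0.376 = 282 → 617
Group 2: 1380 * 0.985 = 1359
Group 3: 2080 * 0.983 = 2045
Group 4: 750 * 0.948 = 711
Group 5: 1290 * 0.94 + 970 * 0.614 = 1213 + 596 = 1809
Net migration: Group 5 − 130 → 1679
Population now: 0–19=617, 20–39=1359, 40–59=2045, 60–79=711, 80+=1679
After projecting period 2:
Births: 1359 * 0.161 = 219 ; 2045 * 0.376 = 769 → 988
Group 2: 617 * 0.985 = 608
Group 3: 1359 * 0.983 = 1336
Group 4: 2045 * 0.948 = 1939
Group 5: 711 * 0.94 + 1679 * 0.614 = 668 + 1031 = 1699
Net migration: Group 5 − 130 → 1569
Population now: 0–19=988, 20–39=608, 40–59=1336, 60–79=1939, 80+=1569
Total after period 2: 988 + 608 + 1336 + 1939 + 1569 = 6440

6440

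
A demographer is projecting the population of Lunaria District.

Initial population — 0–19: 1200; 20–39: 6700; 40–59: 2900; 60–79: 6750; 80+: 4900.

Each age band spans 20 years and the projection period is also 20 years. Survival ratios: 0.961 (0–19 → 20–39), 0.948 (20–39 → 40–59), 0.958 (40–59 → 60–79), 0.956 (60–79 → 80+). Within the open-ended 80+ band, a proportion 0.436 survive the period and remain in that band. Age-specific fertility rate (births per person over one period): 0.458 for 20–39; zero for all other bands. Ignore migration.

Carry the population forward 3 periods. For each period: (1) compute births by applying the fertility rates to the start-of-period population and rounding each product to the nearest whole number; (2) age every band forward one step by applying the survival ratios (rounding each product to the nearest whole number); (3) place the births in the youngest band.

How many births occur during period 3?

Period 1.
Births: 6700 * 0.458 = 3069
20–39: 1200 * 0.961 = 1153
40–59: 6700 * 0.948 = 6352
60–79: 2900 * 0.958 = 2778
80+: 6750 * 0.956 + 4900 * 0.436 = 6453 + 2136 = 8589
→ [3069, 1153, 6352, 2778, 8589]
Period 2.
Births: 1153 * 0.458 = 528
20–39: 3069 * 0.961 = 2949
40–59: 1153 * 0.948 = 1093
60–79: 6352 * 0.958 = 6085
80+: 2778 * 0.956 + 8589 * 0.436 = 2656 + 3745 = 6401
→ [528, 2949, 1093, 6085, 6401]
Period 3.
Births: 2949 * 0.458 = 1351
20–39: 528 * 0.961 = 507
40–59: 2949 * 0.948 = 2796
60–79: 1093 * 0.958 = 1047
80+: 6085 * 0.956 + 6401 * 0.436 = 5817 + 2791 = 8608
→ [1351, 507, 2796, 1047, 8608]

1351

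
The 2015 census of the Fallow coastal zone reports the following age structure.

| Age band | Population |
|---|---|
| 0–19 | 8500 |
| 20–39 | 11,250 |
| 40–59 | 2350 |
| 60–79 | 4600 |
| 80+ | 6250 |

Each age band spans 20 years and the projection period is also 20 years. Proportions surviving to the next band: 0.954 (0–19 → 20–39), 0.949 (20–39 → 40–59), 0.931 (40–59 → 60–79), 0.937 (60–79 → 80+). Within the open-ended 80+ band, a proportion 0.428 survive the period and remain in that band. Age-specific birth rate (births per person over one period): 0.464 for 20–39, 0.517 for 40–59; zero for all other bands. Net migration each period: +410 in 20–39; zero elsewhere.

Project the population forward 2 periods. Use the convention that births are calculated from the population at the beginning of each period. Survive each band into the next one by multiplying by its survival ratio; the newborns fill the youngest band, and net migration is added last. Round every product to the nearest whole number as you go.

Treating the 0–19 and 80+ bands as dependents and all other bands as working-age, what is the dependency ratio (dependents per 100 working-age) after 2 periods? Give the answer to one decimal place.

Numbering the bands 1..5 from youngest to oldest:
Period 1.
Births: 11250 × 0.464 = 5220, 2350 × 0.517 = 1215 → total 6435
Band 2: 8500 × 0.954 = 8109
Band 3: 11250 × 0.949 = 10676
Band 4: 2350 × 0.931 = 2188
Band 5: 4600 × 0.937 + 6250 × 0.428 = 4310 + 2675 = 6985
Net migration: Band 2 + 410 → 8519
Population now: 0–19=6435, 20–39=8519, 40–59=10676, 60–79=2188, 80+=6985
Period 2.
Births: 8519 × 0.464 = 3953, 10676 × 0.517 = 5519 → total 9472
Band 2: 6435 × 0.954 = 6139
Band 3: 8519 × 0.949 = 8085
Band 4: 10676 × 0.931 = 9939
Band 5: 2188 × 0.937 + 6985 × 0.428 = 2050 + 2990 = 5040
Net migration: Band 2 + 410 → 6549
Population now: 0–19=9472, 20–39=6549, 40–59=8085, 60–79=9939, 80+=5040
Dependents (band 0–19 + band 80+) = 9472 + 5040 = 14512; working-age = 24573; ratio = 14512/24573 × 100 = 59.1

59.1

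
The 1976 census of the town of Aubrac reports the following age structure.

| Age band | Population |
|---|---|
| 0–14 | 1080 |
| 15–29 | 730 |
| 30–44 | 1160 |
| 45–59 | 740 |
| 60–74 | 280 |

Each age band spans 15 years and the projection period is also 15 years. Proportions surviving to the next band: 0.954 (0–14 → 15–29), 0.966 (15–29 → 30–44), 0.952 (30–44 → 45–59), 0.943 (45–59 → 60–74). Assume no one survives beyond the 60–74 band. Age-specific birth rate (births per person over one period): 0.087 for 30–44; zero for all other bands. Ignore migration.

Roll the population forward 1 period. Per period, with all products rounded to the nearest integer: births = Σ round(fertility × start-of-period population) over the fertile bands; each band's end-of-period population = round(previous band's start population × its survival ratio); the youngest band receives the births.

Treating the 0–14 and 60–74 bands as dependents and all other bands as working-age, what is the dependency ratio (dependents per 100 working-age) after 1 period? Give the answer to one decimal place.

28.1

[period 1]
Births: 1160 × 0.087 = 101
15–29: 1080 × 0.954 = 1030
30–44: 730 × 0.966 = 705
45–59: 1160 × 0.952 = 1104
60–74: 740 × 0.943 = 698
End of period: [101, 1030, 705, 1104, 698]
Dependents (band 0–14 + band 60–74) = 101 + 698 = 799; working-age = 2839; ratio = 799/2839 × 100 = 28.1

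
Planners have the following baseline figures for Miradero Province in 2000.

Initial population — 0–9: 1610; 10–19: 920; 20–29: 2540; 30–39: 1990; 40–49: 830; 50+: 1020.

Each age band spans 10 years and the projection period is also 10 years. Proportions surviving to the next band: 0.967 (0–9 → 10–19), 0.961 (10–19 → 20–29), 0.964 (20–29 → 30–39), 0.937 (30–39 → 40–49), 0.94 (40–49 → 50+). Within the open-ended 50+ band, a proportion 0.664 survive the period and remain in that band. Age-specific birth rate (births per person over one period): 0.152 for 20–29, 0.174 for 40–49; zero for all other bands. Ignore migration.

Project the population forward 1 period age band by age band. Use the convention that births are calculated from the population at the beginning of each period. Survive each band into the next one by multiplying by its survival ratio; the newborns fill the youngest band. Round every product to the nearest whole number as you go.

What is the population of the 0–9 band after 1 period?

530

— Period 1 —
Births: 2540 × 0.152 = 386, 830 × 0.174 = 144 → total 530
10–19: 1610 × 0.967 = 1557
20–29: 920 × 0.961 = 884
30–39: 2540 × 0.964 = 2449
40–49: 1990 × 0.937 = 1865
50+: 830 × 0.94 + 1020 × 0.664 = 780 + 677 = 1457
Giving 530 / 1557 / 884 / 2449 / 1865 / 1457.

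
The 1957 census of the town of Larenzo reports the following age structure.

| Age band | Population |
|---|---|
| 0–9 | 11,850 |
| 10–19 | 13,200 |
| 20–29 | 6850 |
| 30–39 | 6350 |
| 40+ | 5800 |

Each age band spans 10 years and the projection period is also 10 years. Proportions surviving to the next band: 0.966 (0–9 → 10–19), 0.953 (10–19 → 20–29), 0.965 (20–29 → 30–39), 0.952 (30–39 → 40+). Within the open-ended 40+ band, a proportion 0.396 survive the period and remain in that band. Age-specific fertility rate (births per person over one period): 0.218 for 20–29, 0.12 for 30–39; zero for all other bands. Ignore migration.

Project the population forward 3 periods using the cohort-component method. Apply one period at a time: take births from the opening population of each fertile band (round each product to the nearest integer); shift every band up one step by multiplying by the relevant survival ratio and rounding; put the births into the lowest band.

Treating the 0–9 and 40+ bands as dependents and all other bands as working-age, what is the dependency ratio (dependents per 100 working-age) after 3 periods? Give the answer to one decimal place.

After projecting period 1:
Births: 6850 * 0.218 = 1493  |  6350 * 0.12 = 762 → total 2255
10–19: 11850 * 0.966 = 11447
20–29: 13200 * 0.953 = 12580
30–39: 6850 * 0.965 = 6610
40+: 6350 * 0.952 + 5800 * 0.396 = 6045 + 2297 = 8342
End of period: [2255, 11447, 12580, 6610, 8342]
After projecting period 2:
Births: 12580 * 0.218 = 2742  |  6610 * 0.12 = 793 → total 3535
10–19: 2255 * 0.966 = 2178
20–29: 11447 * 0.953 = 10909
30–39: 12580 * 0.965 = 12140
40+: 6610 * 0.952 + 8342 * 0.396 = 6293 + 3303 = 9596
End of period: [3535, 2178, 10909, 12140, 9596]
After projecting period 3:
Births: 10909 * 0.218 = 2378  |  12140 * 0.12 = 1457 → total 3835
10–19: 3535 * 0.966 = 3415
20–29: 2178 * 0.953 = 2076
30–39: 10909 * 0.965 = 10527
40+: 12140 * 0.952 + 9596 * 0.396 = 11557 + 3800 = 15357
End of period: [3835, 3415, 2076, 10527, 15357]
Dependents (band 0–9 + band 40+) = 3835 + 15357 = 19192; working-age = 16018; ratio = 19192/16018 × 100 = 119.8

119.8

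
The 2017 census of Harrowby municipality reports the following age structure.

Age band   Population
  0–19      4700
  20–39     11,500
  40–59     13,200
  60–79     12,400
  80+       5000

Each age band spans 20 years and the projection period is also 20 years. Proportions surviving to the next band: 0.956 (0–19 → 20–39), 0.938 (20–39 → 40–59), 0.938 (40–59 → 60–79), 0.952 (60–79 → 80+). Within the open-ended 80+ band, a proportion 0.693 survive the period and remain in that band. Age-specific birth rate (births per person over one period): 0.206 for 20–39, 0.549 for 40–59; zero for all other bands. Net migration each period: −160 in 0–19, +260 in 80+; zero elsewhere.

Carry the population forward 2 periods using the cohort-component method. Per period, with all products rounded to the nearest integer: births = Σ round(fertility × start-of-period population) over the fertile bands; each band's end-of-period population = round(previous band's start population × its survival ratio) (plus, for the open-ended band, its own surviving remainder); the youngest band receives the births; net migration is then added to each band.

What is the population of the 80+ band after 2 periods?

22810

After projecting period 1:
Births: 11500 × 0.206 = 2369, 13200 × 0.549 = 7247 → total 9616
20–39: 4700 × 0.956 = 4493
40–59: 11500 × 0.938 = 10787
60–79: 13200 × 0.938 = 12382
80+: 12400 × 0.952 + 5000 × 0.693 = 11805 + 3465 = 15270
Net migration: 0–19 − 160 → 9456; 80+ + 260 → 15530
Giving 9456 / 4493 / 10787 / 12382 / 15530.
After projecting period 2:
Births: 4493 × 0.206 = 926, 10787 × 0.549 = 5922 → total 6848
20–39: 9456 × 0.956 = 9040
40–59: 4493 × 0.938 = 4214
60–79: 10787 × 0.938 = 10118
80+: 12382 × 0.952 + 15530 × 0.693 = 11788 + 10762 = 22550
Net migration: 0–19 − 160 → 6688; 80+ + 260 → 22810
Giving 6688 / 9040 / 4214 / 10118 / 22810.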